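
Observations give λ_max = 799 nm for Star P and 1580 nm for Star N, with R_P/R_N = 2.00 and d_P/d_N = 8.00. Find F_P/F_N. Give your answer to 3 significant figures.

Wien's law: T_P/T_N = λ_N/λ_P = 1580/799 = 1.977.
L_P/L_N = (R_P/R_N)²(T_P/T_N)⁴ = (2.00)²(1.977)⁴ = 61.16.
F_P/F_N = (L_P/L_N)/(d_P/d_N)² = 61.16/(8.00)² = 0.9557.

0.956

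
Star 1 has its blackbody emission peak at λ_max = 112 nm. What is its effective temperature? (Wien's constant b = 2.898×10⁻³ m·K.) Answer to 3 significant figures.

T = b/λ_max = 2.898×10⁻³ / (112×10⁻⁹) = 2.587×10^4 K.

2.59×10^4 K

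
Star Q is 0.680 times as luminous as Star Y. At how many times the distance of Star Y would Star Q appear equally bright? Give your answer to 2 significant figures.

Equal flux requires L_Q/d_Q² = L_Y/d_Y², so d_Q/d_Y = √(L_Q/L_Y)
= √(0.680) = 0.8246.

0.82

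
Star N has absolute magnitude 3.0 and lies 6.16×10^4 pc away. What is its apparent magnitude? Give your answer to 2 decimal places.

21.95

m = M + 5 log₁₀(d/10 pc) = 3.0 + 5 log₁₀(6.16×10^4/10)
  = 3.0 + 5 × 3.790 = 3.0 + 18.95 = 21.95.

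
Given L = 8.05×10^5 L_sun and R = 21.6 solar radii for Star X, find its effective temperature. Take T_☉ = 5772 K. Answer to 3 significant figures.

T/T_☉ = (L/L_☉)^(1/4) / (R/R_☉)^(1/2)
T = 5772 × (8.05×10^5)^(1/4) / √(21.6) = 5772 × 29.95 / 4.648 = 3.720×10^4 K.

3.72×10^4 K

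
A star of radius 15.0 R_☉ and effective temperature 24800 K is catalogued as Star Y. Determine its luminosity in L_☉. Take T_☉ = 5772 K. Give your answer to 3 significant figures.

L/L_☉ = (R/R_☉)² (T/T_☉)⁴ = (15.0)² × (24800/5772)⁴
       = 225.0 × (4.297)⁴ = 225.0 × 340.8 = 7.668×10^4.

7.67×10^4 L_☉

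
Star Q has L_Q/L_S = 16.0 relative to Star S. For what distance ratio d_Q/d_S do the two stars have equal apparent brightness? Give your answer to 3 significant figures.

4.00

Equal flux requires L_Q/d_Q² = L_S/d_S², so d_Q/d_S = √(L_Q/L_S)
= √(16.0) = 4.000.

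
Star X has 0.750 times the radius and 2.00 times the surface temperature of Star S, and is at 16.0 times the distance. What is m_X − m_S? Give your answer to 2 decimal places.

3.63

L_X/L_S = (0.750)²(2.00)⁴ = 9.000.
F_X/F_S = (L_X/L_S)/(d_X/d_S)² = 9.000/256.0 = 0.03516.
m_X − m_S = −2.5 log₁₀(0.03516) = 3.63.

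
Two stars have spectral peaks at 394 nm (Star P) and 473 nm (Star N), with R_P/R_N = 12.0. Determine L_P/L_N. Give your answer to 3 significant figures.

299

Wien's law gives T ∝ 1/λ_max, so T_P/T_N = λ_N/λ_P = 473/394 = 1.201.
Then L ∝ R²T⁴ gives L_P/L_N = (12.0)² × (1.201)⁴ = 144.0 × 2.077 = 299.1.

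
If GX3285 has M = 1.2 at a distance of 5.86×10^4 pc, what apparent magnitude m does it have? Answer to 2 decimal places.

m = M + 5 log₁₀(d/10 pc) = 1.2 + 5 log₁₀(5.86×10^4/10)
  = 1.2 + 5 × 3.768 = 1.2 + 18.84 = 20.04.

20.04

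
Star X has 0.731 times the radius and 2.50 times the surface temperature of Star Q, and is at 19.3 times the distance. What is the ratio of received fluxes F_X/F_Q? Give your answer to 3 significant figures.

L_X/L_Q = (R_X/R_Q)²(T_X/T_Q)⁴ = (0.731)² × (2.50)⁴ = 20.87.
F_X/F_Q = (L_X/L_Q)/(d_X/d_Q)² = 20.87 / (19.3)² = 0.05604.

0.0560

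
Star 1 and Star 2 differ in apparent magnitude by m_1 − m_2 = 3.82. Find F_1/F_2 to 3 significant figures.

F_1/F_2 = 10^(−(m_1 − m_2)/2.5) = 10^(-3.82/2.5) = 10^-1.528 = 0.02965.

0.0296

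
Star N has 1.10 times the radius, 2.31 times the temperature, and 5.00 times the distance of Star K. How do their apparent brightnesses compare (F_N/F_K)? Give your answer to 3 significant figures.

1.38

L_N/L_K = (R_N/R_K)²(T_N/T_K)⁴ = (1.10)² × (2.31)⁴ = 34.45.
F_N/F_K = (L_N/L_K)/(d_N/d_K)² = 34.45 / (5.00)² = 1.378.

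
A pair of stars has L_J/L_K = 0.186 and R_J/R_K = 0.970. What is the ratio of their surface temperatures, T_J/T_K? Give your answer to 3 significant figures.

0.667

L ∝ R²T⁴ gives T ∝ (L/R²)^(1/4), so
T_J/T_K = (0.186 / 0.970²)^(1/4) = (0.1977)^(1/4) = 0.6668.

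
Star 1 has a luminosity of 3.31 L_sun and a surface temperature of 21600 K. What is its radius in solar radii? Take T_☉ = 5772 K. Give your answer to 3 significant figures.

0.130 solar radii

R/R_☉ = √(L/L_☉) / (T/T_☉)² = √(3.31) / (3.742)²
       = 1.819 / 14.00 = 0.1299.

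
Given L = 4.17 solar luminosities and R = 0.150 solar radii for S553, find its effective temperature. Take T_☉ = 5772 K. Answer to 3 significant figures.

T/T_☉ = (L/L_☉)^(1/4) / (R/R_☉)^(1/2)
T = 5772 × (4.17)^(1/4) / √(0.150) = 5772 × 1.429 / 0.3873 = 2.130×10^4 K.

2.13×10^4 K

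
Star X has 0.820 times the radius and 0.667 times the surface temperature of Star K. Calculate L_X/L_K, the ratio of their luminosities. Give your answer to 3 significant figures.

0.133

From the Stefan–Boltzmann law, L ∝ R²T⁴, so
L_X/L_K = (R_X/R_K)² (T_X/T_K)⁴ = (0.820)² × (0.667)⁴ = 0.6724 × 0.1979 = 0.1331.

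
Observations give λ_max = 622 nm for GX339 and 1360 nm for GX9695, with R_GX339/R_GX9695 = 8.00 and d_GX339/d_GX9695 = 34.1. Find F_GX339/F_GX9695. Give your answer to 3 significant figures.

1.26

Wien's law: T_GX339/T_GX9695 = λ_GX9695/λ_GX339 = 1360/622 = 2.186.
L_GX339/L_GX9695 = (R_GX339/R_GX9695)²(T_GX339/T_GX9695)⁴ = (8.00)²(2.186)⁴ = 1463.
F_GX339/F_GX9695 = (L_GX339/L_GX9695)/(d_GX339/d_GX9695)² = 1463/(34.1)² = 1.258.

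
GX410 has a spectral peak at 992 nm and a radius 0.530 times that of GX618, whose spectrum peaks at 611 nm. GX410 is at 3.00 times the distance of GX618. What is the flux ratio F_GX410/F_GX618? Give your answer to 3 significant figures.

0.00449

Wien's law: T_GX410/T_GX618 = λ_GX618/λ_GX410 = 611/992 = 0.6159.
L_GX410/L_GX618 = (R_GX410/R_GX618)²(T_GX410/T_GX618)⁴ = (0.530)²(0.6159)⁴ = 0.04043.
F_GX410/F_GX618 = (L_GX410/L_GX618)/(d_GX410/d_GX618)² = 0.04043/(3.00)² = 0.004492.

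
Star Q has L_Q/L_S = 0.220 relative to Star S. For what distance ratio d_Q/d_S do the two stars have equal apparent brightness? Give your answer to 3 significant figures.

Equal flux requires L_Q/d_Q² = L_S/d_S², so d_Q/d_S = √(L_Q/L_S)
= √(0.220) = 0.4690.

0.469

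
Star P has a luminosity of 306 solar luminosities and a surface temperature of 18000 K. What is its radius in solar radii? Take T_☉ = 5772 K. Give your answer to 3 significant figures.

1.80 solar radii

R/R_☉ = √(L/L_☉) / (T/T_☉)² = √(306) / (3.119)²
       = 17.49 / 9.725 = 1.799.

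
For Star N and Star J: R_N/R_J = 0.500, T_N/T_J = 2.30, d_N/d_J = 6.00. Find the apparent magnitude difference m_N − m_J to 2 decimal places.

1.78

L_N/L_J = (0.500)²(2.30)⁴ = 6.996.
F_N/F_J = (L_N/L_J)/(d_N/d_J)² = 6.996/36.00 = 0.1943.
m_N − m_J = −2.5 log₁₀(0.1943) = 1.78.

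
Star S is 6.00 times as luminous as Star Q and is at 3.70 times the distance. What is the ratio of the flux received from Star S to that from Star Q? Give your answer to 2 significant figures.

F = L/(4πd²), so F_S/F_Q = (L_S/L_Q) / (d_S/d_Q)²
= 6.00 / (3.70)² = 6.00 / 13.69 = 0.4383.

0.44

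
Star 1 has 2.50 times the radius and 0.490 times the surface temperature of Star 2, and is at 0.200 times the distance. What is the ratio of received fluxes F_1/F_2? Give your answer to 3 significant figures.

9.01

L_1/L_2 = (R_1/R_2)²(T_1/T_2)⁴ = (2.50)² × (0.490)⁴ = 0.3603.
F_1/F_2 = (L_1/L_2)/(d_1/d_2)² = 0.3603 / (0.200)² = 9.008.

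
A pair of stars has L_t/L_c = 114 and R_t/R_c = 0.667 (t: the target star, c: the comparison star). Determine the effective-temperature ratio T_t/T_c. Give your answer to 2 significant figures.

4.0

L ∝ R²T⁴ gives T ∝ (L/R²)^(1/4), so
T_t/T_c = (114 / 0.667²)^(1/4) = (256.2)^(1/4) = 4.001.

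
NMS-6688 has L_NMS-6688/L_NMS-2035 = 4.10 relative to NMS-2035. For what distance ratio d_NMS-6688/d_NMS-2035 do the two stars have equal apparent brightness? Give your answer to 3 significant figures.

2.02

Equal flux requires L_NMS-6688/d_NMS-6688² = L_NMS-2035/d_NMS-2035², so d_NMS-6688/d_NMS-2035 = √(L_NMS-6688/L_NMS-2035)
= √(4.10) = 2.025.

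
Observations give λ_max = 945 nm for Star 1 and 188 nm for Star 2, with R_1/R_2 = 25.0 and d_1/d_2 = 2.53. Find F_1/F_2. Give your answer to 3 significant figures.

Wien's law: T_1/T_2 = λ_2/λ_1 = 188/945 = 0.1989.
L_1/L_2 = (R_1/R_2)²(T_1/T_2)⁴ = (25.0)²(0.1989)⁴ = 0.9790.
F_1/F_2 = (L_1/L_2)/(d_1/d_2)² = 0.9790/(2.53)² = 0.1529.

0.153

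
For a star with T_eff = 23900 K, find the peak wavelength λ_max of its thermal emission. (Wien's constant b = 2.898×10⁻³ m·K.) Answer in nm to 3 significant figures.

λ_max = b/T = 2.898×10⁻³ / 23900 = 1.21×10^-7 m = 121.3 nm.

121 nm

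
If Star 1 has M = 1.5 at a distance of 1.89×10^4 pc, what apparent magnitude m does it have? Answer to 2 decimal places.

17.88

m = M + 5 log₁₀(d/10 pc) = 1.5 + 5 log₁₀(1.89×10^4/10)
  = 1.5 + 5 × 3.276 = 1.5 + 16.38 = 17.88.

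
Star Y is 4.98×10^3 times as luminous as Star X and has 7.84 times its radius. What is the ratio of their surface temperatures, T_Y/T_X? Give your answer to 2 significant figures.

3.0

L ∝ R²T⁴ gives T ∝ (L/R²)^(1/4), so
T_Y/T_X = (4.98×10^3 / 7.84²)^(1/4) = (81.02)^(1/4) = 3.000.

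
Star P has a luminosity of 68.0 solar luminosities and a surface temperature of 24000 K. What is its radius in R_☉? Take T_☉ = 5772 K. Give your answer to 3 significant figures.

0.477 R_☉

R/R_☉ = √(L/L_☉) / (T/T_☉)² = √(68.0) / (4.158)²
       = 8.246 / 17.29 = 0.4770.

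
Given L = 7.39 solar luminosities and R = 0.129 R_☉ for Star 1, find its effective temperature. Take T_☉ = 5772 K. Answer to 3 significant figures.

2.65×10^4 K

T/T_☉ = (L/L_☉)^(1/4) / (R/R_☉)^(1/2)
T = 5772 × (7.39)^(1/4) / √(0.129) = 5772 × 1.649 / 0.3592 = 2.650×10^4 K.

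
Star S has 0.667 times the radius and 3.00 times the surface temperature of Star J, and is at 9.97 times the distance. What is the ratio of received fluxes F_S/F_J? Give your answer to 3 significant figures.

L_S/L_J = (R_S/R_J)²(T_S/T_J)⁴ = (0.667)² × (3.00)⁴ = 36.04.
F_S/F_J = (L_S/L_J)/(d_S/d_J)² = 36.04 / (9.97)² = 0.3625.

0.363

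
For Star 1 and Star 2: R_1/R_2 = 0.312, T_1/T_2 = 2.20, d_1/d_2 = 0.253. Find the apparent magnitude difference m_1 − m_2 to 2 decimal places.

L_1/L_2 = (0.312)²(2.20)⁴ = 2.280.
F_1/F_2 = (L_1/L_2)/(d_1/d_2)² = 2.280/0.06401 = 35.63.
m_1 − m_2 = −2.5 log₁₀(35.63) = -3.88.

-3.88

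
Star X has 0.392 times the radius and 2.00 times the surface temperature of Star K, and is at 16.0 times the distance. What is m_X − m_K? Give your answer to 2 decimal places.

L_X/L_K = (0.392)²(2.00)⁴ = 2.459.
F_X/F_K = (L_X/L_K)/(d_X/d_K)² = 2.459/256.0 = 0.009604.
m_X − m_K = −2.5 log₁₀(0.009604) = 5.04.

5.04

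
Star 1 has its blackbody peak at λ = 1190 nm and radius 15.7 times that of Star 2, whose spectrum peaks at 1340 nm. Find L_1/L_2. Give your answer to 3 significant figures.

Wien's law gives T ∝ 1/λ_max, so T_1/T_2 = λ_2/λ_1 = 1340/1190 = 1.126.
Then L ∝ R²T⁴ gives L_1/L_2 = (15.7)² × (1.126)⁴ = 246.5 × 1.608 = 396.3.

396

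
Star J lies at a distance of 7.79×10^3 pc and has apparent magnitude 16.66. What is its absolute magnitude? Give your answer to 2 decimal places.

M = m − 5 log₁₀(d/10 pc) = 16.66 − 5 log₁₀(7.79×10^3/10)
  = 16.66 − 5 × 2.892 = 16.66 − 14.46 = 2.20.

2.20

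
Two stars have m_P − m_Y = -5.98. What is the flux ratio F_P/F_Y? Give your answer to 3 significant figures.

F_P/F_Y = 10^(−(m_P − m_Y)/2.5) = 10^(5.98/2.5) = 10^2.392 = 246.6.

247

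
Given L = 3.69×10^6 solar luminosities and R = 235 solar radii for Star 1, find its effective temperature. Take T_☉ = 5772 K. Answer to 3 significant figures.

1.65×10^4 K

T/T_☉ = (L/L_☉)^(1/4) / (R/R_☉)^(1/2)
T = 5772 × (3.69×10^6)^(1/4) / √(235) = 5772 × 43.83 / 15.33 = 1.650×10^4 K.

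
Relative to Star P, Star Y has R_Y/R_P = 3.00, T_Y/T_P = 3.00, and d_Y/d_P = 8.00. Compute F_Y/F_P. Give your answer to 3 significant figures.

11.4

L_Y/L_P = (R_Y/R_P)²(T_Y/T_P)⁴ = (3.00)² × (3.00)⁴ = 729.0.
F_Y/F_P = (L_Y/L_P)/(d_Y/d_P)² = 729.0 / (8.00)² = 11.39.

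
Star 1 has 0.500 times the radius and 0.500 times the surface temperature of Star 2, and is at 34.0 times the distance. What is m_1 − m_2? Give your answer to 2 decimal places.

L_1/L_2 = (0.500)²(0.500)⁴ = 0.01562.
F_1/F_2 = (L_1/L_2)/(d_1/d_2)² = 0.01562/1156 = 1.352×10^-5.
m_1 − m_2 = −2.5 log₁₀(1.352×10^-5) = 12.17.

12.17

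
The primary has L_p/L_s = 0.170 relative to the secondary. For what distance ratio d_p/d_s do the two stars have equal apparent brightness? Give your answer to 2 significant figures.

Equal flux requires L_p/d_p² = L_s/d_s², so d_p/d_s = √(L_p/L_s)
= √(0.170) = 0.4123.

0.41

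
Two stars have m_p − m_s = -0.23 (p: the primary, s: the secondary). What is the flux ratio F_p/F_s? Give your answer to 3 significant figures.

1.24

F_p/F_s = 10^(−(m_p − m_s)/2.5) = 10^(0.23/2.5) = 10^0.092 = 1.236.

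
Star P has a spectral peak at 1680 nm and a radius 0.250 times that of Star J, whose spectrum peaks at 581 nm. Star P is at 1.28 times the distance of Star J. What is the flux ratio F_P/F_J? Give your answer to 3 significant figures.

Wien's law: T_P/T_J = λ_J/λ_P = 581/1680 = 0.3458.
L_P/L_J = (R_P/R_J)²(T_P/T_J)⁴ = (0.250)²(0.3458)⁴ = 8.940×10^-4.
F_P/F_J = (L_P/L_J)/(d_P/d_J)² = 8.940×10^-4/(1.28)² = 5.457×10^-4.

5.46×10^-4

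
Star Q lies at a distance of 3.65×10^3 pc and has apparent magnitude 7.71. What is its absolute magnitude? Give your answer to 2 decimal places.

-5.10

M = m − 5 log₁₀(d/10 pc) = 7.71 − 5 log₁₀(3.65×10^3/10)
  = 7.71 − 5 × 2.562 = 7.71 − 12.81 = -5.10.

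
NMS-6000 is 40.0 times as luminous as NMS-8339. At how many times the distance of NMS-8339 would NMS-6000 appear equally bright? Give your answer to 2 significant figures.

Equal flux requires L_NMS-6000/d_NMS-6000² = L_NMS-8339/d_NMS-8339², so d_NMS-6000/d_NMS-8339 = √(L_NMS-6000/L_NMS-8339)
= √(40.0) = 6.325.

6.3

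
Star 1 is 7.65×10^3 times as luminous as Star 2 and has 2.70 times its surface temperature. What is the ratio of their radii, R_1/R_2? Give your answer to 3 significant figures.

L ∝ R²T⁴ gives R ∝ √L / T², so
R_1/R_2 = √(7.65×10^3) / (2.70)² = 87.46 / 7.290 = 12.00.

12.0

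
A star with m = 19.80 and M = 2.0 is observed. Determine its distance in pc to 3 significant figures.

3.63×10^4 pc

m − M = 5 log₁₀(d/10 pc)
19.80 − (2.0) = 17.80 = 5 log₁₀(d/10)
d = 10 × 10^(17.80/5) = 10 × 10^3.560 = 3.631×10^4 pc.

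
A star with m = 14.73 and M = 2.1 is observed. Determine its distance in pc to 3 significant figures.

m − M = 5 log₁₀(d/10 pc)
14.73 − (2.1) = 12.63 = 5 log₁₀(d/10)
d = 10 × 10^(12.63/5) = 10 × 10^2.526 = 3357 pc.

3.36×10^3 pc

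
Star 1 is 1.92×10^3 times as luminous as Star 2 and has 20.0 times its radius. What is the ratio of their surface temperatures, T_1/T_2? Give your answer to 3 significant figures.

L ∝ R²T⁴ gives T ∝ (L/R²)^(1/4), so
T_1/T_2 = (1.92×10^3 / 20.0²)^(1/4) = (4.800)^(1/4) = 1.480.

1.48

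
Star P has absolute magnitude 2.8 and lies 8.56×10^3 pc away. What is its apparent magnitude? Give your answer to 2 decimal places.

m = M + 5 log₁₀(d/10 pc) = 2.8 + 5 log₁₀(8.56×10^3/10)
  = 2.8 + 5 × 2.932 = 2.8 + 14.66 = 17.46.

17.46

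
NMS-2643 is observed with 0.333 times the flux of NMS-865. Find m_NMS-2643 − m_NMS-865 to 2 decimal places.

m_NMS-2643 − m_NMS-865 = −2.5 log₁₀(F_NMS-2643/F_NMS-865) = −2.5 log₁₀(0.333) = −2.5 × (-0.478) = 1.194.

1.19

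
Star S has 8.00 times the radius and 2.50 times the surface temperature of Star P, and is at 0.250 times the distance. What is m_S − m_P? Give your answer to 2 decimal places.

L_S/L_P = (8.00)²(2.50)⁴ = 2500.
F_S/F_P = (L_S/L_P)/(d_S/d_P)² = 2500/0.06250 = 4.000×10^4.
m_S − m_P = −2.5 log₁₀(4.000×10^4) = -11.51.

-11.51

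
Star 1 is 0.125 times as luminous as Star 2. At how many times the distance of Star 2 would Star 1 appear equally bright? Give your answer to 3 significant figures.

Equal flux requires L_1/d_1² = L_2/d_2², so d_1/d_2 = √(L_1/L_2)
= √(0.125) = 0.3536.

0.354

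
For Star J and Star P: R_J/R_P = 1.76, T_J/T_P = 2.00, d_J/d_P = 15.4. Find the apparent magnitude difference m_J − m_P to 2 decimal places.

L_J/L_P = (1.76)²(2.00)⁴ = 49.56.
F_J/F_P = (L_J/L_P)/(d_J/d_P)² = 49.56/237.2 = 0.2090.
m_J − m_P = −2.5 log₁₀(0.2090) = 1.70.

1.70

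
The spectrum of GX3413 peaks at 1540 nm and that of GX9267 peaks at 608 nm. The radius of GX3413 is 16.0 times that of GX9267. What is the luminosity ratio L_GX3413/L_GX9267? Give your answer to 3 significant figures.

6.22

Wien's law gives T ∝ 1/λ_max, so T_GX3413/T_GX9267 = λ_GX9267/λ_GX3413 = 608/1540 = 0.3948.
Then L ∝ R²T⁴ gives L_GX3413/L_GX9267 = (16.0)² × (0.3948)⁴ = 256.0 × 0.02430 = 6.220.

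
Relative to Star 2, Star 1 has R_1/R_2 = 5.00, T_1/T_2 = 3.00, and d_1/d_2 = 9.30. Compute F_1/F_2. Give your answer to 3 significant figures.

23.4

L_1/L_2 = (R_1/R_2)²(T_1/T_2)⁴ = (5.00)² × (3.00)⁴ = 2025.
F_1/F_2 = (L_1/L_2)/(d_1/d_2)² = 2025 / (9.30)² = 23.41.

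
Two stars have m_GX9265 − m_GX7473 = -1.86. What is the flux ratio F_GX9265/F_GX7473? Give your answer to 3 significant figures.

F_GX9265/F_GX7473 = 10^(−(m_GX9265 − m_GX7473)/2.5) = 10^(1.86/2.5) = 10^0.744 = 5.546.

5.55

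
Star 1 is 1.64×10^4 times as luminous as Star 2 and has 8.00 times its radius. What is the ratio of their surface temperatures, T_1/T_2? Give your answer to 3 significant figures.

4.00

L ∝ R²T⁴ gives T ∝ (L/R²)^(1/4), so
T_1/T_2 = (1.64×10^4 / 8.00²)^(1/4) = (256.2)^(1/4) = 4.001.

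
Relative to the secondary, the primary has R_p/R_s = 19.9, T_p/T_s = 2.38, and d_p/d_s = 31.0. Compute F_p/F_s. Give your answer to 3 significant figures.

13.2

L_p/L_s = (R_p/R_s)²(T_p/T_s)⁴ = (19.9)² × (2.38)⁴ = 1.271×10^4.
F_p/F_s = (L_p/L_s)/(d_p/d_s)² = 1.271×10^4 / (31.0)² = 13.22.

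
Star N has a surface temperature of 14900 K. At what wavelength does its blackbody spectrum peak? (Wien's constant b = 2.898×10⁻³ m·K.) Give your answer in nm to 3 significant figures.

194 nm

λ_max = b/T = 2.898×10⁻³ / 14900 = 1.94×10^-7 m = 194.5 nm.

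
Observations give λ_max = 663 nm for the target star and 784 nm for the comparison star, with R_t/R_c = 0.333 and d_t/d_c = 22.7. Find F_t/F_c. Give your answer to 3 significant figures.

4.21×10^-4

Wien's law: T_t/T_c = λ_c/λ_t = 784/663 = 1.183.
L_t/L_c = (R_t/R_c)²(T_t/T_c)⁴ = (0.333)²(1.183)⁴ = 0.2168.
F_t/F_c = (L_t/L_c)/(d_t/d_c)² = 0.2168/(22.7)² = 4.208×10^-4.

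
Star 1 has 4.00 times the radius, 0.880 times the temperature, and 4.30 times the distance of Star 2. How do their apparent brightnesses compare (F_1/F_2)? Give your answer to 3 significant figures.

0.519

L_1/L_2 = (R_1/R_2)²(T_1/T_2)⁴ = (4.00)² × (0.880)⁴ = 9.595.
F_1/F_2 = (L_1/L_2)/(d_1/d_2)² = 9.595 / (4.30)² = 0.5189.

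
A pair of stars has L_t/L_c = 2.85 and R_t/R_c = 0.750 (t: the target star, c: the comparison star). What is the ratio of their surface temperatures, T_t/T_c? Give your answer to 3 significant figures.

1.50

L ∝ R²T⁴ gives T ∝ (L/R²)^(1/4), so
T_t/T_c = (2.85 / 0.750²)^(1/4) = (5.067)^(1/4) = 1.500.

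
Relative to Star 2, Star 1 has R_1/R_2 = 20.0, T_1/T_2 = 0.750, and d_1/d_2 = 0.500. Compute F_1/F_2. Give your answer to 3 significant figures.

506

L_1/L_2 = (R_1/R_2)²(T_1/T_2)⁴ = (20.0)² × (0.750)⁴ = 126.6.
F_1/F_2 = (L_1/L_2)/(d_1/d_2)² = 126.6 / (0.500)² = 506.2.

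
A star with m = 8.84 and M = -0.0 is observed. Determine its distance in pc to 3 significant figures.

586 pc

m − M = 5 log₁₀(d/10 pc)
8.84 − (-0.0) = 8.84 = 5 log₁₀(d/10)
d = 10 × 10^(8.84/5) = 10 × 10^1.768 = 586.1 pc.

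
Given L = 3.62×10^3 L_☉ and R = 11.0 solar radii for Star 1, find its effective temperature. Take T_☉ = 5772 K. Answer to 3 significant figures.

1.35×10^4 K

T/T_☉ = (L/L_☉)^(1/4) / (R/R_☉)^(1/2)
T = 5772 × (3.62×10^3)^(1/4) / √(11.0) = 5772 × 7.757 / 3.317 = 1.350×10^4 K.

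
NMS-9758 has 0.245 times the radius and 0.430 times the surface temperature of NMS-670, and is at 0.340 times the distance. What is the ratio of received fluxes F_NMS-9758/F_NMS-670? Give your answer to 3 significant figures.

0.0178

L_NMS-9758/L_NMS-670 = (R_NMS-9758/R_NMS-670)²(T_NMS-9758/T_NMS-670)⁴ = (0.245)² × (0.430)⁴ = 0.002052.
F_NMS-9758/F_NMS-670 = (L_NMS-9758/L_NMS-670)/(d_NMS-9758/d_NMS-670)² = 0.002052 / (0.340)² = 0.01775.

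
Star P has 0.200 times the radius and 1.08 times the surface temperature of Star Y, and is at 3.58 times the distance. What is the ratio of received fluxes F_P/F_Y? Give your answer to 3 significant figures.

L_P/L_Y = (R_P/R_Y)²(T_P/T_Y)⁴ = (0.200)² × (1.08)⁴ = 0.05442.
F_P/F_Y = (L_P/L_Y)/(d_P/d_Y)² = 0.05442 / (3.58)² = 0.004246.

0.00425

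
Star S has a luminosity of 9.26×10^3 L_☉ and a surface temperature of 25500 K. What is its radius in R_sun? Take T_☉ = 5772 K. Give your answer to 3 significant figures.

R/R_☉ = √(L/L_☉) / (T/T_☉)² = √(9.26×10^3) / (4.418)²
       = 96.23 / 19.52 = 4.930.

4.93 R_sun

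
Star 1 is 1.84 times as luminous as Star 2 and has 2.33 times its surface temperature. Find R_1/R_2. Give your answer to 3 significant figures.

L ∝ R²T⁴ gives R ∝ √L / T², so
R_1/R_2 = √(1.84) / (2.33)² = 1.356 / 5.429 = 0.2499.

0.250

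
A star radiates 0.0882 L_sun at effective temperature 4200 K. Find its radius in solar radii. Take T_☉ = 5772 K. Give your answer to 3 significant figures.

R/R_☉ = √(L/L_☉) / (T/T_☉)² = √(0.0882) / (0.7277)²
       = 0.2970 / 0.5295 = 0.5609.

0.561 solar radii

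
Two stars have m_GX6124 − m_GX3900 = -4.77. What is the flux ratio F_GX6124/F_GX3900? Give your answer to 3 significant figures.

F_GX6124/F_GX3900 = 10^(−(m_GX6124 − m_GX3900)/2.5) = 10^(4.77/2.5) = 10^1.908 = 80.91.

80.9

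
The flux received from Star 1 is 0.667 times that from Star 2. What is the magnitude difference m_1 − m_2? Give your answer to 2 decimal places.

0.44

m_1 − m_2 = −2.5 log₁₀(F_1/F_2) = −2.5 log₁₀(0.667) = −2.5 × (-0.176) = 0.440.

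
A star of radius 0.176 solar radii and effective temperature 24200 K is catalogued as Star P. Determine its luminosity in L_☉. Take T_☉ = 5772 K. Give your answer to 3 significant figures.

9.57 L_☉

L/L_☉ = (R/R_☉)² (T/T_☉)⁴ = (0.176)² × (24200/5772)⁴
       = 0.03098 × (4.193)⁴ = 0.03098 × 309.0 = 9.572.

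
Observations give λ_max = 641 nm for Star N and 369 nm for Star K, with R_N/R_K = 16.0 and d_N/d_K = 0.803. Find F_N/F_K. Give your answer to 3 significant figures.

43.6

Wien's law: T_N/T_K = λ_K/λ_N = 369/641 = 0.5757.
L_N/L_K = (R_N/R_K)²(T_N/T_K)⁴ = (16.0)²(0.5757)⁴ = 28.11.
F_N/F_K = (L_N/L_K)/(d_N/d_K)² = 28.11/(0.803)² = 43.60.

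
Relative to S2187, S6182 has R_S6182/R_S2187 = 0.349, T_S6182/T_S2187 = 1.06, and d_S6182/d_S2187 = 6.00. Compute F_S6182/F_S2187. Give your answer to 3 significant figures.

0.00427

L_S6182/L_S2187 = (R_S6182/R_S2187)²(T_S6182/T_S2187)⁴ = (0.349)² × (1.06)⁴ = 0.1538.
F_S6182/F_S2187 = (L_S6182/L_S2187)/(d_S6182/d_S2187)² = 0.1538 / (6.00)² = 0.004271.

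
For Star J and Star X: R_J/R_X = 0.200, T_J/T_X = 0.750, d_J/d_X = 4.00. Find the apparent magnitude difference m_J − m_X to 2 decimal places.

7.75

L_J/L_X = (0.200)²(0.750)⁴ = 0.01266.
F_J/F_X = (L_J/L_X)/(d_J/d_X)² = 0.01266/16.00 = 7.910×10^-4.
m_J − m_X = −2.5 log₁₀(7.910×10^-4) = 7.75.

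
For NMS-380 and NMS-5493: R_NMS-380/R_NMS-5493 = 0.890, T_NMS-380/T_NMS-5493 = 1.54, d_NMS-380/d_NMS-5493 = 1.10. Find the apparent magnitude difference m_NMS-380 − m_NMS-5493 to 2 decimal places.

-1.42

L_NMS-380/L_NMS-5493 = (0.890)²(1.54)⁴ = 4.455.
F_NMS-380/F_NMS-5493 = (L_NMS-380/L_NMS-5493)/(d_NMS-380/d_NMS-5493)² = 4.455/1.210 = 3.682.
m_NMS-380 − m_NMS-5493 = −2.5 log₁₀(3.682) = -1.42.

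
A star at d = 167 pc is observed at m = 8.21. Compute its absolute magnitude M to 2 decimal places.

2.10

M = m − 5 log₁₀(d/10 pc) = 8.21 − 5 log₁₀(167/10)
  = 8.21 − 5 × 1.223 = 8.21 − 6.11 = 2.10.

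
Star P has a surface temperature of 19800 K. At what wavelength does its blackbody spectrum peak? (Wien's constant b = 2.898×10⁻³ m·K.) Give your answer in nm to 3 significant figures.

λ_max = b/T = 2.898×10⁻³ / 19800 = 1.46×10^-7 m = 146.4 nm.

146 nm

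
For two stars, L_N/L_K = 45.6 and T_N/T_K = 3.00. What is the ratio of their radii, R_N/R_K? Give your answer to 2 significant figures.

L ∝ R²T⁴ gives R ∝ √L / T², so
R_N/R_K = √(45.6) / (3.00)² = 6.753 / 9.000 = 0.7503.

0.75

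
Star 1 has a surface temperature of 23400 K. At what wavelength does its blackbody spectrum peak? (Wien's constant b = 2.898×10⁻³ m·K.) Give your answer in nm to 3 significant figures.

124 nm

λ_max = b/T = 2.898×10⁻³ / 23400 = 1.24×10^-7 m = 123.8 nm.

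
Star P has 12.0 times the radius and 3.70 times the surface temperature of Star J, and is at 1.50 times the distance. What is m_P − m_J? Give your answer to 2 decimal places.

L_P/L_J = (12.0)²(3.70)⁴ = 2.699×10^4.
F_P/F_J = (L_P/L_J)/(d_P/d_J)² = 2.699×10^4/2.250 = 1.199×10^4.
m_P − m_J = −2.5 log₁₀(1.199×10^4) = -10.20.

-10.20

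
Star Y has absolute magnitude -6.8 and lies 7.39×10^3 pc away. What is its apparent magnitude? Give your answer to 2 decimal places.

m = M + 5 log₁₀(d/10 pc) = -6.8 + 5 log₁₀(7.39×10^3/10)
  = -6.8 + 5 × 2.869 = -6.8 + 14.34 = 7.54.

7.54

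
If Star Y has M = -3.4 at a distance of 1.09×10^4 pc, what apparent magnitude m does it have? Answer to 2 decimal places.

m = M + 5 log₁₀(d/10 pc) = -3.4 + 5 log₁₀(1.09×10^4/10)
  = -3.4 + 5 × 3.037 = -3.4 + 15.19 = 11.79.

11.79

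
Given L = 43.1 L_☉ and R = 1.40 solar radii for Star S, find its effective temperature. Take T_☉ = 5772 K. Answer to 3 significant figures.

T/T_☉ = (L/L_☉)^(1/4) / (R/R_☉)^(1/2)
T = 5772 × (43.1)^(1/4) / √(1.40) = 5772 × 2.562 / 1.183 = 1.250×10^4 K.

1.25×10^4 K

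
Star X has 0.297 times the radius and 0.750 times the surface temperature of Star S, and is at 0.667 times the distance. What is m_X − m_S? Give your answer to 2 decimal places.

3.01

L_X/L_S = (0.297)²(0.750)⁴ = 0.02791.
F_X/F_S = (L_X/L_S)/(d_X/d_S)² = 0.02791/0.4449 = 0.06273.
m_X − m_S = −2.5 log₁₀(0.06273) = 3.01.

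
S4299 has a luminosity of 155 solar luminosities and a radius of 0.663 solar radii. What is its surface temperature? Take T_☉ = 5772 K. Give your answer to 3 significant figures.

T/T_☉ = (L/L_☉)^(1/4) / (R/R_☉)^(1/2)
T = 5772 × (155)^(1/4) / √(0.663) = 5772 × 3.528 / 0.8142 = 2.501×10^4 K.

2.50×10^4 K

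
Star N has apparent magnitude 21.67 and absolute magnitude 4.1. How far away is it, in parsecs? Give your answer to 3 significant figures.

m − M = 5 log₁₀(d/10 pc)
21.67 − (4.1) = 17.57 = 5 log₁₀(d/10)
d = 10 × 10^(17.57/5) = 10 × 10^3.514 = 3.266×10^4 pc.

3.27×10^4 pc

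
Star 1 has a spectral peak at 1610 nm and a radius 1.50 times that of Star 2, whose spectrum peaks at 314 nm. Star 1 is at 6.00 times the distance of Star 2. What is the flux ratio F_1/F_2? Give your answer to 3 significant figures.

Wien's law: T_1/T_2 = λ_2/λ_1 = 314/1610 = 0.1950.
L_1/L_2 = (R_1/R_2)²(T_1/T_2)⁴ = (1.50)²(0.1950)⁴ = 0.003255.
F_1/F_2 = (L_1/L_2)/(d_1/d_2)² = 0.003255/(6.00)² = 9.043×10^-5.

9.04×10^-5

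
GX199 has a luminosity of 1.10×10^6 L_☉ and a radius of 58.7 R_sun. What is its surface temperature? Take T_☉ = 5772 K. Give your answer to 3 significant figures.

T/T_☉ = (L/L_☉)^(1/4) / (R/R_☉)^(1/2)
T = 5772 × (1.10×10^6)^(1/4) / √(58.7) = 5772 × 32.39 / 7.662 = 2.440×10^4 K.

2.44×10^4 K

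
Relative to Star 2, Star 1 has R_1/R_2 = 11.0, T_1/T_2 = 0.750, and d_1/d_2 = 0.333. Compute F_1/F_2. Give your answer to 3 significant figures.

L_1/L_2 = (R_1/R_2)²(T_1/T_2)⁴ = (11.0)² × (0.750)⁴ = 38.29.
F_1/F_2 = (L_1/L_2)/(d_1/d_2)² = 38.29 / (0.333)² = 345.3.

345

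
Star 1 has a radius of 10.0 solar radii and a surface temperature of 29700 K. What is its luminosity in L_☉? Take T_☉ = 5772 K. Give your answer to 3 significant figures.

L/L_☉ = (R/R_☉)² (T/T_☉)⁴ = (10.0)² × (29700/5772)⁴
       = 100.0 × (5.146)⁴ = 100.0 × 701.0 = 7.010×10^4.

7.01×10^4 L_☉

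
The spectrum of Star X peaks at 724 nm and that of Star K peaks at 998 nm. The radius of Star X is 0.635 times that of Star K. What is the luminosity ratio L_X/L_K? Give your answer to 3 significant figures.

1.46

Wien's law gives T ∝ 1/λ_max, so T_X/T_K = λ_K/λ_X = 998/724 = 1.378.
Then L ∝ R²T⁴ gives L_X/L_K = (0.635)² × (1.378)⁴ = 0.4032 × 3.611 = 1.456.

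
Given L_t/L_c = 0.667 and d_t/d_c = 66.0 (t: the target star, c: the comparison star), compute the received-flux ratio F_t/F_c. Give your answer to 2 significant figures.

1.5×10^-4

F = L/(4πd²), so F_t/F_c = (L_t/L_c) / (d_t/d_c)²
= 0.667 / (66.0)² = 0.667 / 4356 = 1.531×10^-4.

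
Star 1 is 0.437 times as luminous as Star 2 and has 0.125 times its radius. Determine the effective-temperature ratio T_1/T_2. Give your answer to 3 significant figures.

2.30

L ∝ R²T⁴ gives T ∝ (L/R²)^(1/4), so
T_1/T_2 = (0.437 / 0.125²)^(1/4) = (27.97)^(1/4) = 2.300.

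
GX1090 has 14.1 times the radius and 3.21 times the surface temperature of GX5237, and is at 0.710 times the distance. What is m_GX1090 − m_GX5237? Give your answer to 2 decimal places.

L_GX1090/L_GX5237 = (14.1)²(3.21)⁴ = 2.111×10^4.
F_GX1090/F_GX5237 = (L_GX1090/L_GX5237)/(d_GX1090/d_GX5237)² = 2.111×10^4/0.5041 = 4.187×10^4.
m_GX1090 − m_GX5237 = −2.5 log₁₀(4.187×10^4) = -11.55.

-11.55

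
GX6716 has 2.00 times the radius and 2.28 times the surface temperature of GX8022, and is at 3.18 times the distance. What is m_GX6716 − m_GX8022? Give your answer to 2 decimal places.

L_GX6716/L_GX8022 = (2.00)²(2.28)⁴ = 108.1.
F_GX6716/F_GX8022 = (L_GX6716/L_GX8022)/(d_GX6716/d_GX8022)² = 108.1/10.11 = 10.69.
m_GX6716 − m_GX8022 = −2.5 log₁₀(10.69) = -2.57.

-2.57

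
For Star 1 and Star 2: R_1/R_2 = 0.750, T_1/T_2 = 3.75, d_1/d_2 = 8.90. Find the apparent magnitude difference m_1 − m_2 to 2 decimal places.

L_1/L_2 = (0.750)²(3.75)⁴ = 111.2.
F_1/F_2 = (L_1/L_2)/(d_1/d_2)² = 111.2/79.21 = 1.404.
m_1 − m_2 = −2.5 log₁₀(1.404) = -0.37.

-0.37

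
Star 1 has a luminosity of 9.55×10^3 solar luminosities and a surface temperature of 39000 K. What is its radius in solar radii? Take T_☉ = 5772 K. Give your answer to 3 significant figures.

R/R_☉ = √(L/L_☉) / (T/T_☉)² = √(9.55×10^3) / (6.757)²
       = 97.72 / 45.65 = 2.141.

2.14 solar radii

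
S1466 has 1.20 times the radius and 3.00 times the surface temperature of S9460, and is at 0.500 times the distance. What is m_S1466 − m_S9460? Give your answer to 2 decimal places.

-6.67

L_S1466/L_S9460 = (1.20)²(3.00)⁴ = 116.6.
F_S1466/F_S9460 = (L_S1466/L_S9460)/(d_S1466/d_S9460)² = 116.6/0.2500 = 466.6.
m_S1466 − m_S9460 = −2.5 log₁₀(466.6) = -6.67.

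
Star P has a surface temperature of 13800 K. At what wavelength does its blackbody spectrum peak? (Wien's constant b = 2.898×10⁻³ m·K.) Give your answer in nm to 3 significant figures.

210 nm

λ_max = b/T = 2.898×10⁻³ / 13800 = 2.10×10^-7 m = 210.0 nm.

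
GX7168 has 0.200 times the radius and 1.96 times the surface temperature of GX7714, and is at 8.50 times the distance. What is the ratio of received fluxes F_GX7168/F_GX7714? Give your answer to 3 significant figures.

0.00817

L_GX7168/L_GX7714 = (R_GX7168/R_GX7714)²(T_GX7168/T_GX7714)⁴ = (0.200)² × (1.96)⁴ = 0.5903.
F_GX7168/F_GX7714 = (L_GX7168/L_GX7714)/(d_GX7168/d_GX7714)² = 0.5903 / (8.50)² = 0.008170.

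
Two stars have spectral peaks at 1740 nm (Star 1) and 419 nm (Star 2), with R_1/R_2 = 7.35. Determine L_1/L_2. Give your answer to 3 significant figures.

Wien's law gives T ∝ 1/λ_max, so T_1/T_2 = λ_2/λ_1 = 419/1740 = 0.2408.
Then L ∝ R²T⁴ gives L_1/L_2 = (7.35)² × (0.2408)⁴ = 54.02 × 0.003362 = 0.1816.

0.182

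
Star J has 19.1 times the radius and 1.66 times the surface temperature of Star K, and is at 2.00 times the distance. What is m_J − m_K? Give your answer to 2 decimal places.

L_J/L_K = (19.1)²(1.66)⁴ = 2770.
F_J/F_K = (L_J/L_K)/(d_J/d_K)² = 2770/4.000 = 692.5.
m_J − m_K = −2.5 log₁₀(692.5) = -7.10.

-7.10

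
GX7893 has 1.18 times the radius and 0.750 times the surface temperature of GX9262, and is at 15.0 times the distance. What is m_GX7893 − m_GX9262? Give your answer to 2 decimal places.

L_GX7893/L_GX9262 = (1.18)²(0.750)⁴ = 0.4406.
F_GX7893/F_GX9262 = (L_GX7893/L_GX9262)/(d_GX7893/d_GX9262)² = 0.4406/225.0 = 0.001958.
m_GX7893 − m_GX9262 = −2.5 log₁₀(0.001958) = 6.77.

6.77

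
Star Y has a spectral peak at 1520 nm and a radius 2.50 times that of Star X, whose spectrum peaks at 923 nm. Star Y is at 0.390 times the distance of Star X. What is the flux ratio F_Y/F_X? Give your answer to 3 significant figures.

5.59

Wien's law: T_Y/T_X = λ_X/λ_Y = 923/1520 = 0.6072.
L_Y/L_X = (R_Y/R_X)²(T_Y/T_X)⁴ = (2.50)²(0.6072)⁴ = 0.8498.
F_Y/F_X = (L_Y/L_X)/(d_Y/d_X)² = 0.8498/(0.390)² = 5.587.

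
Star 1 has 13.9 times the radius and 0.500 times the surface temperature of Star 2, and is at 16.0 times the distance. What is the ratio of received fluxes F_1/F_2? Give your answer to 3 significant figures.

0.0472

L_1/L_2 = (R_1/R_2)²(T_1/T_2)⁴ = (13.9)² × (0.500)⁴ = 12.08.
F_1/F_2 = (L_1/L_2)/(d_1/d_2)² = 12.08 / (16.0)² = 0.04717.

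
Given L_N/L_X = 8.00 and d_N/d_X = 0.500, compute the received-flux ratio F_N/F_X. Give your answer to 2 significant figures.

F = L/(4πd²), so F_N/F_X = (L_N/L_X) / (d_N/d_X)²
= 8.00 / (0.500)² = 8.00 / 0.2500 = 32.00.

32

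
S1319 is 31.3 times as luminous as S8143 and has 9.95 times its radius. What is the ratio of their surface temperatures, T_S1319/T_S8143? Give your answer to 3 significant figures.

0.750

L ∝ R²T⁴ gives T ∝ (L/R²)^(1/4), so
T_S1319/T_S8143 = (31.3 / 9.95²)^(1/4) = (0.3162)^(1/4) = 0.7499.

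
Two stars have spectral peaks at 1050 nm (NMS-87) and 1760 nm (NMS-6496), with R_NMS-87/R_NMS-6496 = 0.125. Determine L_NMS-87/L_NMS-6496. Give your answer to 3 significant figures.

0.123

Wien's law gives T ∝ 1/λ_max, so T_NMS-87/T_NMS-6496 = λ_NMS-6496/λ_NMS-87 = 1760/1050 = 1.676.
Then L ∝ R²T⁴ gives L_NMS-87/L_NMS-6496 = (0.125)² × (1.676)⁴ = 0.01562 × 7.894 = 0.1233.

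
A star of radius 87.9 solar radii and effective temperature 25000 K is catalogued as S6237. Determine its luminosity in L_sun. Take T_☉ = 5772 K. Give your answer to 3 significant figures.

L/L_☉ = (R/R_☉)² (T/T_☉)⁴ = (87.9)² × (25000/5772)⁴
       = 7726 × (4.331)⁴ = 7726 × 351.9 = 2.719×10^6.

2.72×10^6 L_sun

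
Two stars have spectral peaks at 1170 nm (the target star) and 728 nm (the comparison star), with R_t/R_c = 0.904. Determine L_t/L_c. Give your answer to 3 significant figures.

0.122

Wien's law gives T ∝ 1/λ_max, so T_t/T_c = λ_c/λ_t = 728/1170 = 0.6222.
Then L ∝ R²T⁴ gives L_t/L_c = (0.904)² × (0.6222)⁴ = 0.8172 × 0.1499 = 0.1225.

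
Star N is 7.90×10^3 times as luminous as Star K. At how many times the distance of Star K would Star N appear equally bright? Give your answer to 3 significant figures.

88.9

Equal flux requires L_N/d_N² = L_K/d_K², so d_N/d_K = √(L_N/L_K)
= √(7.90×10^3) = 88.88.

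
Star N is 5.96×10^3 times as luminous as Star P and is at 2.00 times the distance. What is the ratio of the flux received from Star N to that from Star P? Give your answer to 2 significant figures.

1.5×10^3

F = L/(4πd²), so F_N/F_P = (L_N/L_P) / (d_N/d_P)²
= 5.96×10^3 / (2.00)² = 5.96×10^3 / 4.000 = 1490.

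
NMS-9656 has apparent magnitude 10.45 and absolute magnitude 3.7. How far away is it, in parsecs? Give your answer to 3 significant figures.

224 pc

m − M = 5 log₁₀(d/10 pc)
10.45 − (3.7) = 6.75 = 5 log₁₀(d/10)
d = 10 × 10^(6.75/5) = 10 × 10^1.350 = 223.9 pc.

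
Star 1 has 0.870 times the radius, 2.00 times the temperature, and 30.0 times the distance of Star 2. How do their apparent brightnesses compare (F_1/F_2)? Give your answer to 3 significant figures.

0.0135

L_1/L_2 = (R_1/R_2)²(T_1/T_2)⁴ = (0.870)² × (2.00)⁴ = 12.11.
F_1/F_2 = (L_1/L_2)/(d_1/d_2)² = 12.11 / (30.0)² = 0.01346.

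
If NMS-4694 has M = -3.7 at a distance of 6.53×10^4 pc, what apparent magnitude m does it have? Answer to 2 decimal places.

m = M + 5 log₁₀(d/10 pc) = -3.7 + 5 log₁₀(6.53×10^4/10)
  = -3.7 + 5 × 3.815 = -3.7 + 19.07 = 15.37.

15.37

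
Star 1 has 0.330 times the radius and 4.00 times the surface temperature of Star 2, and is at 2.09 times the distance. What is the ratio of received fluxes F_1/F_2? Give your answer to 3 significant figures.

L_1/L_2 = (R_1/R_2)²(T_1/T_2)⁴ = (0.330)² × (4.00)⁴ = 27.88.
F_1/F_2 = (L_1/L_2)/(d_1/d_2)² = 27.88 / (2.09)² = 6.382.

6.38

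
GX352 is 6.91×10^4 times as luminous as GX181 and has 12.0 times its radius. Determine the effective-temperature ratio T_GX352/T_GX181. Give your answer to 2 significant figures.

L ∝ R²T⁴ gives T ∝ (L/R²)^(1/4), so
T_GX352/T_GX181 = (6.91×10^4 / 12.0²)^(1/4) = (479.9)^(1/4) = 4.680.

4.7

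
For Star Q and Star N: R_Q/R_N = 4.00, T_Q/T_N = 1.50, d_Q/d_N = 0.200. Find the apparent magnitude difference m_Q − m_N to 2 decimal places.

L_Q/L_N = (4.00)²(1.50)⁴ = 81.00.
F_Q/F_N = (L_Q/L_N)/(d_Q/d_N)² = 81.00/0.04000 = 2025.
m_Q − m_N = −2.5 log₁₀(2025) = -8.27.

-8.27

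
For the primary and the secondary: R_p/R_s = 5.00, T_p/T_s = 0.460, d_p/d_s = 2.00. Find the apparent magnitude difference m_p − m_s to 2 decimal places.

L_p/L_s = (5.00)²(0.460)⁴ = 1.119.
F_p/F_s = (L_p/L_s)/(d_p/d_s)² = 1.119/4.000 = 0.2798.
m_p − m_s = −2.5 log₁₀(0.2798) = 1.38.

1.38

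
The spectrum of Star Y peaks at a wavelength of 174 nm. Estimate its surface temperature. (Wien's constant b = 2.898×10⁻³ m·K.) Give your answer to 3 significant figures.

T = b/λ_max = 2.898×10⁻³ / (174×10⁻⁹) = 1.666×10^4 K.

1.67×10^4 K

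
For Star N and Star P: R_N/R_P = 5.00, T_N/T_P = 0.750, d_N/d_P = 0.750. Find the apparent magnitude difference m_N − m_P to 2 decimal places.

-2.87

L_N/L_P = (5.00)²(0.750)⁴ = 7.910.
F_N/F_P = (L_N/L_P)/(d_N/d_P)² = 7.910/0.5625 = 14.06.
m_N − m_P = −2.5 log₁₀(14.06) = -2.87.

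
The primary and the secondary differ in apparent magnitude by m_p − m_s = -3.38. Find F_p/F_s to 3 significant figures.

22.5

F_p/F_s = 10^(−(m_p − m_s)/2.5) = 10^(3.38/2.5) = 10^1.352 = 22.49.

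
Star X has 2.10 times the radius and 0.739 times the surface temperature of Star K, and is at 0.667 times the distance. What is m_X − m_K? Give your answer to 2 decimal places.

L_X/L_K = (2.10)²(0.739)⁴ = 1.315.
F_X/F_K = (L_X/L_K)/(d_X/d_K)² = 1.315/0.4449 = 2.956.
m_X − m_K = −2.5 log₁₀(2.956) = -1.18.

-1.18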